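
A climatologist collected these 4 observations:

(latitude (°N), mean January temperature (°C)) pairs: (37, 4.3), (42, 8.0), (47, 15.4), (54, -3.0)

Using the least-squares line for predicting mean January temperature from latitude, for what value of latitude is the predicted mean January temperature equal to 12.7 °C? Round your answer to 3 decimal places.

n = 4, Σx = 180, Σy = 24.7, Σxy = 1056.9, Σx² = 8258
Sxx = Σx² − (Σx)²/n = 8258 − 8100 = 158
Sxy = Σxy − (Σx)(Σy)/n = 1056.9 − 1111.5 = -54.6
b = Sxy/Sxx = -54.6/158 = -0.345570
a = ȳ − b·x̄ = 6.175 − (-0.345570)·45 = 21.725633
Set a + b·x = 12.7: x = (12.7 − 21.725633) / (-0.345570) = 26.118132

26.118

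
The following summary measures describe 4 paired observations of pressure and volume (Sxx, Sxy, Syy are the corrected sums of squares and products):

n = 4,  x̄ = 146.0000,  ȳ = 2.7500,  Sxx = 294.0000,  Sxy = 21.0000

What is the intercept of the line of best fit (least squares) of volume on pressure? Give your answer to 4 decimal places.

b = Sxy/Sxx = 21/294 = 0.071429
a = ȳ − b·x̄ = 2.75 − 0.071429·146 = -7.678571

-7.6786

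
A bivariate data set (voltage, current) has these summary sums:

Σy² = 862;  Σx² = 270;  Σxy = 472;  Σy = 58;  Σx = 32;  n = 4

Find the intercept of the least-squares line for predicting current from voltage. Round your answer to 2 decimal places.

Sxx = Σx² − (Σx)²/n = 270 − 256 = 14
Sxy = Σxy − (Σx)(Σy)/n = 472 − 464 = 8
b = Sxy/Sxx = 8/14 = 0.571429
a = ȳ − b·x̄ = 14.5 − 0.571429·8 = 9.928571

9.93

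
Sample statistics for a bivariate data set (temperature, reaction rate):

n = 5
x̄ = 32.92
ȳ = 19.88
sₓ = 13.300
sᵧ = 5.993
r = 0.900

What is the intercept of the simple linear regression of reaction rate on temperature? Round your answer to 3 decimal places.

6.530

b = r · sᵧ/sₓ = 0.9 · 5.993/13.3 = 0.405541
a = ȳ − b·x̄ = 19.88 − 0.405541·32.92 = 6.529579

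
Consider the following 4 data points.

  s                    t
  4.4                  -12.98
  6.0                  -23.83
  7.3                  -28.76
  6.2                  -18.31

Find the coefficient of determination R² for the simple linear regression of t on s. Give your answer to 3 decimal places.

n = 4, Σx = 23.9, Σy = -83.88, Σxy = -523.562, Σx² = 147.09, Σy² = 1898.743
Sxx = Σx² − (Σx)²/n = 147.09 − 142.8025 = 4.2875
Sxy = Σxy − (Σx)(Σy)/n = -523.562 − (-501.183) = -22.379
Syy = Σy² − (Σy)²/n = 1898.743 − 1758.9636 = 139.7794
R² = Sxy²/(Sxx·Syy) = (-22.379)²/(4.2875·139.7794) = 0.835669

0.836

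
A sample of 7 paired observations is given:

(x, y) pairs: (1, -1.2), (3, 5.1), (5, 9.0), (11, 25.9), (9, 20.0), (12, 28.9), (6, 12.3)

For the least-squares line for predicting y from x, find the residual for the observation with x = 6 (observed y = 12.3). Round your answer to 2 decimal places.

n = 7, Σx = 47, Σy = 100, Σxy = 944.6, Σx² = 417
Sxx = Σx² − (Σx)²/n = 417 − 315.571429 = 101.428571
Sxy = Σxy − (Σx)(Σy)/n = 944.6 − 671.428571 = 273.171429
b = Sxy/Sxx = 273.171429/101.428571 = 2.693239
a = ȳ − b·x̄ = 14.285714 − 2.693239·6.714286 = -3.797465
ŷ(6) = -3.797465 + 2.693239·6 = 12.361972
residual = y − ŷ = 12.3 − 12.361972 = -0.061972

-0.06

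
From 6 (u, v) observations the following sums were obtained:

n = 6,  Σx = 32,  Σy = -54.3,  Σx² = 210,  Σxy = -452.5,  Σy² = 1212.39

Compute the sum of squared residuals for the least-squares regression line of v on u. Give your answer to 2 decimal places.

46.32

Sxx = Σx² − (Σx)²/n = 210 − 170.666667 = 39.333333
Sxy = Σxy − (Σx)(Σy)/n = -452.5 − (-289.6) = -162.9
Syy = Σy² − (Σy)²/n = 1212.39 − 491.415 = 720.975
b = Sxy/Sxx = -162.9/39.333333 = -4.141525
SSE = Syy − b·Sxy = 720.975 − (-4.141525)·(-162.9) = 46.320508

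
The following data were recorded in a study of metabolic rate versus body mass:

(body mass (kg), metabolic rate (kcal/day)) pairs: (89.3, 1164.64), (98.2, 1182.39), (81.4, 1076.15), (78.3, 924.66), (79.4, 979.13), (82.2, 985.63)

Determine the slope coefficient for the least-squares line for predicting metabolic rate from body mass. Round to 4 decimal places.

12.3153

n = 6, Σx = 508.8, Σy = 6312.6, Σxy = 538874.246, Σx² = 43435.78
Sxx = Σx² − (Σx)²/n = 43435.78 − 43146.24 = 289.54
Sxy = Σxy − (Σx)(Σy)/n = 538874.246 − 535308.48 = 3565.766
b = Sxy/Sxx = 3565.766/289.54 = 12.315279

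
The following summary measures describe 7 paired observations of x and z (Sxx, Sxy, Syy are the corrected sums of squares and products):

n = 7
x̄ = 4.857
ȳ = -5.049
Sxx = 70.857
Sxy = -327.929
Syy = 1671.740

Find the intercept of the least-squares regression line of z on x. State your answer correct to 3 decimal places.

17.429

b = Sxy/Sxx = -327.929/70.857 = -4.628040
a = ȳ − b·x̄ = -5.049 − (-4.628040)·4.857 = 17.429388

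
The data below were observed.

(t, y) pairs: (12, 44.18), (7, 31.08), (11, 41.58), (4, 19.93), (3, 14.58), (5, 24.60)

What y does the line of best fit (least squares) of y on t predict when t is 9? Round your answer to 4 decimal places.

35.6081

n = 6, Σx = 42, Σy = 175.95, Σxy = 1451.56, Σx² = 364
Sxx = Σx² − (Σx)²/n = 364 − 294 = 70
Sxy = Σxy − (Σx)(Σy)/n = 1451.56 − 1231.65 = 219.91
b = Sxy/Sxx = 219.91/70 = 3.141571
a = ȳ − b·x̄ = 29.325 − 3.141571·7 = 7.334
ŷ(9) = a + b·9 = 7.334 + 3.141571·9 = 35.608143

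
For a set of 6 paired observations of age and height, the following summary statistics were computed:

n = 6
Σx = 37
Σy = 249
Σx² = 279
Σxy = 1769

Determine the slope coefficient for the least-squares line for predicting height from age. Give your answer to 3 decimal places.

Sxx = Σx² − (Σx)²/n = 279 − 228.166667 = 50.833333
Sxy = Σxy − (Σx)(Σy)/n = 1769 − 1535.5 = 233.5
b = Sxy/Sxx = 233.5/50.833333 = 4.593443

4.593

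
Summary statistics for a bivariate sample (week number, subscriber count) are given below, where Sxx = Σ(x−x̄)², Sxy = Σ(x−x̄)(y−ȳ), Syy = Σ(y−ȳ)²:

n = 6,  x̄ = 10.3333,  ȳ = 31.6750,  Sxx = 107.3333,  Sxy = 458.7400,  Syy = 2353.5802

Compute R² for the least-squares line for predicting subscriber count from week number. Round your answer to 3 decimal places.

0.833

R² = Sxy²/(Sxx·Syy) = (458.74)²/(107.3333·2353.5802) = 0.833047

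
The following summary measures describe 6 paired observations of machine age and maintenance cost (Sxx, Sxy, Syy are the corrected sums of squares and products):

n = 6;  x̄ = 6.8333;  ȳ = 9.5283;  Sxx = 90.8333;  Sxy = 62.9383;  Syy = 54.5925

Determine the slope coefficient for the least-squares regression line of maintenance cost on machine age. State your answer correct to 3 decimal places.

0.693

b = Sxy/Sxx = 62.9383/90.8333 = 0.692899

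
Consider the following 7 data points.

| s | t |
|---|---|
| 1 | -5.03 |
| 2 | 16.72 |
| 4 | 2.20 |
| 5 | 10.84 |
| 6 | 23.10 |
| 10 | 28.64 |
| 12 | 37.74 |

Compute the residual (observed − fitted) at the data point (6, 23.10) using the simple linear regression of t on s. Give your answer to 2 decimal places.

5.86

n = 7, Σx = 40, Σy = 114.21, Σxy = 969.29, Σx² = 326
Sxx = Σx² − (Σx)²/n = 326 − 228.571429 = 97.428571
Sxy = Σxy − (Σx)(Σy)/n = 969.29 − 652.628571 = 316.661429
b = Sxy/Sxx = 316.661429/97.428571 = 3.250191
a = ȳ − b·x̄ = 16.315714 − 3.250191·5.714286 = -2.256804
ŷ(6) = -2.256804 + 3.250191·6 = 17.244340
residual = y − ŷ = 23.10 − 17.244340 = 5.855660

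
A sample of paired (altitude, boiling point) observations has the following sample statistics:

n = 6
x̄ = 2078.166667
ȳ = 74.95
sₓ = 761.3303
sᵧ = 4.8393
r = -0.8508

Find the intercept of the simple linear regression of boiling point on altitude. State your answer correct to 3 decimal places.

86.189

b = r · sᵧ/sₓ = -0.8508 · 4.8393/761.3303 = -0.005408
a = ȳ − b·x̄ = 74.95 − (-0.005408)·2078.166667 = 86.188731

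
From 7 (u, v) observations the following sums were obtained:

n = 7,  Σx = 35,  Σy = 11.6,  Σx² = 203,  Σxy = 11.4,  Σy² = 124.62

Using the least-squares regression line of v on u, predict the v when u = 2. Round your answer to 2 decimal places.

Sxx = Σx² − (Σx)²/n = 203 − 175 = 28
Sxy = Σxy − (Σx)(Σy)/n = 11.4 − 58 = -46.6
b = Sxy/Sxx = -46.6/28 = -1.664286
a = ȳ − b·x̄ = 1.657143 − (-1.664286)·5 = 9.978571
ŷ(2) = a + b·2 = 9.978571 + (-1.664286)·2 = 6.65

6.65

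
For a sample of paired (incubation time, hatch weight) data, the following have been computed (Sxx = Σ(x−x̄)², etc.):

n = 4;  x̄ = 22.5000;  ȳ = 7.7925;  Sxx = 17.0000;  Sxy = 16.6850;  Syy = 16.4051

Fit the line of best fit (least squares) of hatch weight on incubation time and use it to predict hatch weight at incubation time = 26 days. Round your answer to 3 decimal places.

11.228

b = Sxy/Sxx = 16.685/17 = 0.981471
a = ȳ − b·x̄ = 7.7925 − 0.981471·22.5 = -14.290588
ŷ(26) = a + b·26 = -14.290588 + 0.981471·26 = 11.227647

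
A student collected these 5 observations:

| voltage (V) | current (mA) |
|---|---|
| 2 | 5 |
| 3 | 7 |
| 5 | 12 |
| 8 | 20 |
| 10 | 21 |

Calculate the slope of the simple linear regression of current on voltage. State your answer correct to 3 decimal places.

2.146

n = 5, Σx = 28, Σy = 65, Σxy = 461, Σx² = 202
Sxx = Σx² − (Σx)²/n = 202 − 156.8 = 45.2
Sxy = Σxy − (Σx)(Σy)/n = 461 − 364 = 97
b = Sxy/Sxx = 97/45.2 = 2.146018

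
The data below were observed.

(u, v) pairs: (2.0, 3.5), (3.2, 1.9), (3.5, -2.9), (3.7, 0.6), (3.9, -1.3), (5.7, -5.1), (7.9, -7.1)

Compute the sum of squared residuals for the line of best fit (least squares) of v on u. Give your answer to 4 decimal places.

14.0635

n = 7, Σx = 29.9, Σy = -10.4, Σxy = -85.08, Σx² = 150.29, Σy² = 102.74
Sxx = Σx² − (Σx)²/n = 150.29 − 127.715714 = 22.574286
Sxy = Σxy − (Σx)(Σy)/n = -85.08 − (-44.422857) = -40.657143
Syy = Σy² − (Σy)²/n = 102.74 − 15.451429 = 87.288571
b = Sxy/Sxx = -40.657143/22.574286 = -1.801038
SSE = Syy − b·Sxy = 87.288571 − (-1.801038)·(-40.657143) = 14.063519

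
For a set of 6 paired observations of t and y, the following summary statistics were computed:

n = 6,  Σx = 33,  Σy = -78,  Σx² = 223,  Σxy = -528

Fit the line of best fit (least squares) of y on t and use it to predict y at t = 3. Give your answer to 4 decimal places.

Sxx = Σx² − (Σx)²/n = 223 − 181.5 = 41.5
Sxy = Σxy − (Σx)(Σy)/n = -528 − (-429) = -99
b = Sxy/Sxx = -99/41.5 = -2.385542
a = ȳ − b·x̄ = -13 − (-2.385542)·5.5 = 0.120482
ŷ(3) = a + b·3 = 0.120482 + (-2.385542)·3 = -7.036145

-7.0361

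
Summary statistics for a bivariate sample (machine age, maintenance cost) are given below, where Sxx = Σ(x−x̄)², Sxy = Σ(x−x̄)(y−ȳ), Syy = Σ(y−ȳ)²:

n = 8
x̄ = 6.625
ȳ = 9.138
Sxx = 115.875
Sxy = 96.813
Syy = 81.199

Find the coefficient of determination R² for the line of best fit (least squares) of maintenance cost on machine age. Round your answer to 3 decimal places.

R² = Sxy²/(Sxx·Syy) = (96.813)²/(115.875·81.199) = 0.996155

0.996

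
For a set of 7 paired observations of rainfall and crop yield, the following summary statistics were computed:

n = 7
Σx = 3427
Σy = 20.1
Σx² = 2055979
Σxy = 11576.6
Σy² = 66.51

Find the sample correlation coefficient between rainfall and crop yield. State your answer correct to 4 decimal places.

Sxx = Σx² − (Σx)²/n = 2055979 − 1677761.285714 = 378217.714286
Sxy = Σxy − (Σx)(Σy)/n = 11576.6 − 9840.385714 = 1736.214286
Syy = Σy² − (Σy)²/n = 66.51 − 57.715714 = 8.794286
r = Sxy/√(Sxx·Syy) = 1736.214286/√(3326154.641633) = 1736.214286/1823.774833 = 0.951989

0.9520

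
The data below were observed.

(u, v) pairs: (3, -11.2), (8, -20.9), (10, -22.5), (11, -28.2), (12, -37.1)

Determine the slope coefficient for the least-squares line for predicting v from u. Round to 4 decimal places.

-2.4819

n = 5, Σx = 44, Σy = -119.9, Σxy = -1181.2, Σx² = 438
Sxx = Σx² − (Σx)²/n = 438 − 387.2 = 50.8
Sxy = Σxy − (Σx)(Σy)/n = -1181.2 − (-1055.12) = -126.08
b = Sxy/Sxx = -126.08/50.8 = -2.481890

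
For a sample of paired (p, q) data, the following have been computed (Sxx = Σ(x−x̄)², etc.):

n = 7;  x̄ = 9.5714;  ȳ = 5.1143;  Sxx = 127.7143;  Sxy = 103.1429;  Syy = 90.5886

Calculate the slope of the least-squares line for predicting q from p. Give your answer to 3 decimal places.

b = Sxy/Sxx = 103.1429/127.7143 = 0.807607

0.808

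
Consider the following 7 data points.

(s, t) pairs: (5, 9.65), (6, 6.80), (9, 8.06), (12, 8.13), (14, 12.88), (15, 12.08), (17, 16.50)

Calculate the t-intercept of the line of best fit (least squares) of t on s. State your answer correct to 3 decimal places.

n = 7, Σx = 78, Σy = 74.1, Σxy = 901.17, Σx² = 996
Sxx = Σx² − (Σx)²/n = 996 − 869.142857 = 126.857143
Sxy = Σxy − (Σx)(Σy)/n = 901.17 − 825.685714 = 75.484286
b = Sxy/Sxx = 75.484286/126.857143 = 0.595034
a = ȳ − b·x̄ = 10.585714 − 0.595034·11.142857 = 3.955338

3.955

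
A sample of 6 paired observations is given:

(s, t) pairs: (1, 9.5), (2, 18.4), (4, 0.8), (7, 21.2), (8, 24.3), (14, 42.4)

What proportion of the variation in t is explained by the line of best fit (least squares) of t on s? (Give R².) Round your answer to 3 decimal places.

n = 6, Σx = 36, Σy = 116.6, Σxy = 985.9, Σx² = 330, Σy² = 3267.14
Sxx = Σx² − (Σx)²/n = 330 − 216 = 114
Sxy = Σxy − (Σx)(Σy)/n = 985.9 − 699.6 = 286.3
Syy = Σy² − (Σy)²/n = 3267.14 − 2265.926667 = 1001.213333
R² = Sxy²/(Sxx·Syy) = (286.3)²/(114·1001.213333) = 0.718143

0.718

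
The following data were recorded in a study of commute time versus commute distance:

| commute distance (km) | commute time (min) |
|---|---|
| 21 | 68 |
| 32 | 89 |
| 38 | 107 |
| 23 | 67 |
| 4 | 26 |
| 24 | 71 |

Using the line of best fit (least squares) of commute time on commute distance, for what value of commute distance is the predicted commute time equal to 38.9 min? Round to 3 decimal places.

9.766

n = 6, Σx = 142, Σy = 428, Σxy = 11691, Σx² = 4030
Sxx = Σx² − (Σx)²/n = 4030 − 3360.666667 = 669.333333
Sxy = Σxy − (Σx)(Σy)/n = 11691 − 10129.333333 = 1561.666667
b = Sxy/Sxx = 1561.666667/669.333333 = 2.333167
a = ȳ − b·x̄ = 71.333333 − 2.333167·23.666667 = 16.115040
Set a + b·x = 38.9: x = (38.9 − 16.115040) / 2.333167 = 9.765678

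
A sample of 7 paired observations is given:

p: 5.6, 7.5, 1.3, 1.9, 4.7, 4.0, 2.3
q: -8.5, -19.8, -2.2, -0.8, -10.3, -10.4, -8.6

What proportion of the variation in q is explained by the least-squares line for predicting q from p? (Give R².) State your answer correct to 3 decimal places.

0.785

n = 7, Σx = 27.3, Σy = -60.6, Σxy = -310.27, Σx² = 136.29, Σy² = 757.98
Sxx = Σx² − (Σx)²/n = 136.29 − 106.47 = 29.82
Sxy = Σxy − (Σx)(Σy)/n = -310.27 − (-236.34) = -73.93
Syy = Σy² − (Σy)²/n = 757.98 − 524.622857 = 233.357143
R² = Sxy²/(Sxx·Syy) = (-73.93)²/(29.82·233.357143) = 0.785439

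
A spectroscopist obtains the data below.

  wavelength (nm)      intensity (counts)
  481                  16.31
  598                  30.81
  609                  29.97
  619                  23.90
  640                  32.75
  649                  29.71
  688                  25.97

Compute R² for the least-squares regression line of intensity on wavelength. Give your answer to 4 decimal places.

0.4702

n = 7, Σx = 4284, Σy = 189.42, Σxy = 117424.47, Σx² = 2647152, Σy² = 5314.3706
Sxx = Σx² − (Σx)²/n = 2647152 − 2621808 = 25344
Sxy = Σxy − (Σx)(Σy)/n = 117424.47 − 115925.04 = 1499.43
Syy = Σy² − (Σy)²/n = 5314.3706 − 5125.7052 = 188.6654
R² = Sxy²/(Sxx·Syy) = (1499.43)²/(25344·188.6654) = 0.470203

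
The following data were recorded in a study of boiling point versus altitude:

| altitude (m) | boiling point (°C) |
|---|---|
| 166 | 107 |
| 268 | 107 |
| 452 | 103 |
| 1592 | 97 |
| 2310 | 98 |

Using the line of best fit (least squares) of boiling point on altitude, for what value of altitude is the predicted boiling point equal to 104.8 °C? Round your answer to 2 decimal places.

435.31

n = 5, Σx = 4788, Σy = 512, Σxy = 473798, Σx² = 8174248
Sxx = Σx² − (Σx)²/n = 8174248 − 4584988.8 = 3589259.2
Sxy = Σxy − (Σx)(Σy)/n = 473798 − 490291.2 = -16493.2
b = Sxy/Sxx = -16493.2/3589259.2 = -0.004595
a = ȳ − b·x̄ = 102.4 − (-0.004595)·957.6 = 106.800320
Set a + b·x = 104.8: x = (104.8 − 106.800320) / (-0.004595) = 435.310688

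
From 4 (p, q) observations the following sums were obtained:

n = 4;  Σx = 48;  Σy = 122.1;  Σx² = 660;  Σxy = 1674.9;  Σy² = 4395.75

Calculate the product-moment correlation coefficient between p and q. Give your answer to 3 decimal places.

0.885

Sxx = Σx² − (Σx)²/n = 660 − 576 = 84
Sxy = Σxy − (Σx)(Σy)/n = 1674.9 − 1465.2 = 209.7
Syy = Σy² − (Σy)²/n = 4395.75 − 3727.1025 = 668.6475
r = Sxy/√(Sxx·Syy) = 209.7/√(56166.39) = 209.7/236.994494 = 0.884831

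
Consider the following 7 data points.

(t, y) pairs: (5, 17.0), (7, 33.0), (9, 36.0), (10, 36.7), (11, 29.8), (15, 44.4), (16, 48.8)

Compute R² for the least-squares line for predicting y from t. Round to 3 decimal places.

0.788

n = 7, Σx = 73, Σy = 245.7, Σxy = 2781.6, Σx² = 857, Σy² = 9261.73
Sxx = Σx² − (Σx)²/n = 857 − 761.285714 = 95.714286
Sxy = Σxy − (Σx)(Σy)/n = 2781.6 − 2562.3 = 219.3
Syy = Σy² − (Σy)²/n = 9261.73 − 8624.07 = 637.66
R² = Sxy²/(Sxx·Syy) = (219.3)²/(95.714286·637.66) = 0.787973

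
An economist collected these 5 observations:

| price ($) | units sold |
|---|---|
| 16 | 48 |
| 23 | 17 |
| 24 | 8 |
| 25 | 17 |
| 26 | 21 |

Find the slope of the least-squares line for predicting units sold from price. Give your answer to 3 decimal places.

-3.325

n = 5, Σx = 114, Σy = 111, Σxy = 2322, Σx² = 2662
Sxx = Σx² − (Σx)²/n = 2662 − 2599.2 = 62.8
Sxy = Σxy − (Σx)(Σy)/n = 2322 − 2530.8 = -208.8
b = Sxy/Sxx = -208.8/62.8 = -3.324841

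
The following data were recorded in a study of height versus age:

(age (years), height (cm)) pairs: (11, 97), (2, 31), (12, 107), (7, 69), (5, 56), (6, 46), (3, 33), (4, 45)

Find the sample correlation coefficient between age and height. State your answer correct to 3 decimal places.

0.981

n = 8, Σx = 50, Σy = 484, Σxy = 3731, Σx² = 404, Σy² = 34946
Sxx = Σx² − (Σx)²/n = 404 − 312.5 = 91.5
Sxy = Σxy − (Σx)(Σy)/n = 3731 − 3025 = 706
Syy = Σy² − (Σy)²/n = 34946 − 29282 = 5664
r = Sxy/√(Sxx·Syy) = 706/√(518256) = 706/719.899993 = 0.980692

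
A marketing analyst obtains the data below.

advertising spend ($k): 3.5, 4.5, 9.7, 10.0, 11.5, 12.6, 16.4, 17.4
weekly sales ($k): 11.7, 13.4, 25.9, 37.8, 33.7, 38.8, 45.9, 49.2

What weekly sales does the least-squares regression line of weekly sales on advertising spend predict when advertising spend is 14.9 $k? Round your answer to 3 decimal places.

n = 8, Σx = 85.6, Σy = 256.4, Σxy = 3215.75, Σx² = 1089.32
Sxx = Σx² − (Σx)²/n = 1089.32 − 915.92 = 173.4
Sxy = Σxy − (Σx)(Σy)/n = 3215.75 − 2743.48 = 472.27
b = Sxy/Sxx = 472.27/173.4 = 2.723587
a = ȳ − b·x̄ = 32.05 − 2.723587·10.7 = 2.907618
ŷ(14.9) = a + b·14.9 = 2.907618 + 2.723587·14.9 = 43.489066

43.489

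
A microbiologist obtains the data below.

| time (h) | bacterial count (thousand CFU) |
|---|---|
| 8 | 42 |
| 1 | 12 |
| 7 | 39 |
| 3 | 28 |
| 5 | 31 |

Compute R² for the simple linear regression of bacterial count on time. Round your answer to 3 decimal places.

0.937

n = 5, Σx = 24, Σy = 152, Σxy = 860, Σx² = 148, Σy² = 5174
Sxx = Σx² − (Σx)²/n = 148 − 115.2 = 32.8
Sxy = Σxy − (Σx)(Σy)/n = 860 − 729.6 = 130.4
Syy = Σy² − (Σy)²/n = 5174 − 4620.8 = 553.2
R² = Sxy²/(Sxx·Syy) = (130.4)²/(32.8·553.2) = 0.937129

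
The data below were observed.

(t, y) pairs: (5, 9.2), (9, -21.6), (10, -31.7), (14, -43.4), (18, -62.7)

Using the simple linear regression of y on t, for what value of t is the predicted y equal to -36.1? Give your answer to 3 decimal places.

12.353

n = 5, Σx = 56, Σy = -150.2, Σxy = -2201.6, Σx² = 726
Sxx = Σx² − (Σx)²/n = 726 − 627.2 = 98.8
Sxy = Σxy − (Σx)(Σy)/n = -2201.6 − (-1682.24) = -519.36
b = Sxy/Sxx = -519.36/98.8 = -5.256680
a = ȳ − b·x̄ = -30.04 − (-5.256680)·11.2 = 28.834818
Set a + b·x = -36.1: x = (-36.1 − 28.834818) / (-5.256680) = 12.352819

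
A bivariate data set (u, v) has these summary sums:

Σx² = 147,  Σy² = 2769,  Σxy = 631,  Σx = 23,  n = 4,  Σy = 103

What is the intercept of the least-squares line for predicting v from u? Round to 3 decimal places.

10.644

Sxx = Σx² − (Σx)²/n = 147 − 132.25 = 14.75
Sxy = Σxy − (Σx)(Σy)/n = 631 − 592.25 = 38.75
b = Sxy/Sxx = 38.75/14.75 = 2.627119
a = ȳ − b·x̄ = 25.75 − 2.627119·5.75 = 10.644068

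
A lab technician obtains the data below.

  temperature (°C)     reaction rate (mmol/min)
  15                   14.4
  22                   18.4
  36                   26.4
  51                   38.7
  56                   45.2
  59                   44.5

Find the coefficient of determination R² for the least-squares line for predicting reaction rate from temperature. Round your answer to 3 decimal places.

0.987

n = 6, Σx = 239, Σy = 187.6, Σxy = 8701.6, Σx² = 11223, Σy² = 6763.86
Sxx = Σx² − (Σx)²/n = 11223 − 9520.166667 = 1702.833333
Sxy = Σxy − (Σx)(Σy)/n = 8701.6 − 7472.733333 = 1228.866667
Syy = Σy² − (Σy)²/n = 6763.86 − 5865.626667 = 898.233333
R² = Sxy²/(Sxx·Syy) = (1228.866667)²/(1702.833333·898.233333) = 0.987298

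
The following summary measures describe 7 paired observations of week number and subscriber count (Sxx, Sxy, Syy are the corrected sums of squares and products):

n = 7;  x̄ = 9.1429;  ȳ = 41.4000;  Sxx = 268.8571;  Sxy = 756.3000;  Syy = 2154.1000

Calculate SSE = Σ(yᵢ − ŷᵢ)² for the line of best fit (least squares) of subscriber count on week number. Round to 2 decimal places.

26.61

b = Sxy/Sxx = 756.3/268.8571 = 2.813019
SSE = Syy − b·Sxy = 2154.1 − 2.813019·756.3 = 26.614098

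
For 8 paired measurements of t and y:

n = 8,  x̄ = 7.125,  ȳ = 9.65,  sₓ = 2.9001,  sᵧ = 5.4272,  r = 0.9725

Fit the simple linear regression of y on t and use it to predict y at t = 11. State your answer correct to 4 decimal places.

b = r · sᵧ/sₓ = 0.9725 · 5.4272/2.9001 = 1.819921
a = ȳ − b·x̄ = 9.65 − 1.819921·7.125 = -3.316935
ŷ(11) = a + b·11 = -3.316935 + 1.819921·11 = 16.702193

16.7022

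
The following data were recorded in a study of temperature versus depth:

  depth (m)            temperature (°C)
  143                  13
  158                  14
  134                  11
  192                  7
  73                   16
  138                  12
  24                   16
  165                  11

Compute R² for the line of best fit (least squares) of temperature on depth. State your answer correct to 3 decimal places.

n = 8, Σx = 1027, Σy = 100, Σxy = 11912, Σx² = 152407, Σy² = 1312
Sxx = Σx² − (Σx)²/n = 152407 − 131841.125 = 20565.875
Sxy = Σxy − (Σx)(Σy)/n = 11912 − 12837.5 = -925.5
Syy = Σy² − (Σy)²/n = 1312 − 1250 = 62
R² = Sxy²/(Sxx·Syy) = (-925.5)²/(20565.875·62) = 0.671760

0.672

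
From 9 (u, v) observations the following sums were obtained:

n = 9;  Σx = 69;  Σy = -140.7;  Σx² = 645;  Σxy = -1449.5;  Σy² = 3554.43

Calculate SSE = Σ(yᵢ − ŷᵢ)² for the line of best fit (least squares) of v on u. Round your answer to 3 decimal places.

169.539

Sxx = Σx² − (Σx)²/n = 645 − 529 = 116
Sxy = Σxy − (Σx)(Σy)/n = -1449.5 − (-1078.7) = -370.8
Syy = Σy² − (Σy)²/n = 3554.43 − 2199.61 = 1354.82
b = Sxy/Sxx = -370.8/116 = -3.196552
SSE = Syy − b·Sxy = 1354.82 − (-3.196552)·(-370.8) = 169.538621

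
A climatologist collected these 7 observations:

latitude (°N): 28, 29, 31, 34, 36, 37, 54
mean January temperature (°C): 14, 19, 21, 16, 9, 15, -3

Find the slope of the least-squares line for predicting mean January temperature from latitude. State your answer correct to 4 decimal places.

n = 7, Σx = 249, Σy = 91, Σxy = 2855, Σx² = 9323
Sxx = Σx² − (Σx)²/n = 9323 − 8857.285714 = 465.714286
Sxy = Σxy − (Σx)(Σy)/n = 2855 − 3237 = -382
b = Sxy/Sxx = -382/465.714286 = -0.820245

-0.8202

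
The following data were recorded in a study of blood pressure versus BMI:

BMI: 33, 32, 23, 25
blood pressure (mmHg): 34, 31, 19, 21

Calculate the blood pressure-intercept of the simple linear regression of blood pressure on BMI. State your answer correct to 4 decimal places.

n = 4, Σx = 113, Σy = 105, Σxy = 3076, Σx² = 3267
Sxx = Σx² − (Σx)²/n = 3267 − 3192.25 = 74.75
Sxy = Σxy − (Σx)(Σy)/n = 3076 − 2966.25 = 109.75
b = Sxy/Sxx = 109.75/74.75 = 1.468227
a = ȳ − b·x̄ = 26.25 − 1.468227·28.25 = -15.227425

-15.2274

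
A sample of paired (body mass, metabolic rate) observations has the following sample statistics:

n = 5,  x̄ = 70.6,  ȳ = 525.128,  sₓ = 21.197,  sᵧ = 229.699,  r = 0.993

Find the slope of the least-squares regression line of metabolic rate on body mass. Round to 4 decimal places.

b = r · sᵧ/sₓ = 0.993 · 229.699/21.197 = 10.760537

10.7605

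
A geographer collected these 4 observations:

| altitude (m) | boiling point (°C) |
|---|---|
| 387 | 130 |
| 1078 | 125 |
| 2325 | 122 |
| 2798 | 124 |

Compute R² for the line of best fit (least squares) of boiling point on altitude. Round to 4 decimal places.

0.7005

n = 4, Σx = 6588, Σy = 501, Σxy = 815662, Σx² = 14546282, Σy² = 62785
Sxx = Σx² − (Σx)²/n = 14546282 − 10850436 = 3695846
Sxy = Σxy − (Σx)(Σy)/n = 815662 − 825147 = -9485
Syy = Σy² − (Σy)²/n = 62785 − 62750.25 = 34.75
R² = Sxy²/(Sxx·Syy) = (-9485)²/(3695846·34.75) = 0.700497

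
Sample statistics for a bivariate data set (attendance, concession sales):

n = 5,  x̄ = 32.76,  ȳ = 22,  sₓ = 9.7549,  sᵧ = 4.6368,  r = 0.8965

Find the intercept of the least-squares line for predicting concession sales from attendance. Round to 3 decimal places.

8.040

b = r · sᵧ/sₓ = 0.8965 · 4.6368/9.7549 = 0.426134
a = ȳ − b·x̄ = 22 − 0.426134·32.76 = 8.039861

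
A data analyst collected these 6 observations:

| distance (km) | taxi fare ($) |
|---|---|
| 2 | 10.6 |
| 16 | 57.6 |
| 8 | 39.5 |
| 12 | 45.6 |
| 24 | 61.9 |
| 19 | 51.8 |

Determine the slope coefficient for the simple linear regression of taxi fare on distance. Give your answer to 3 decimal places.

n = 6, Σx = 81, Σy = 267, Σxy = 4275.8, Σx² = 1405
Sxx = Σx² − (Σx)²/n = 1405 − 1093.5 = 311.5
Sxy = Σxy − (Σx)(Σy)/n = 4275.8 − 3604.5 = 671.3
b = Sxy/Sxx = 671.3/311.5 = 2.155056

2.155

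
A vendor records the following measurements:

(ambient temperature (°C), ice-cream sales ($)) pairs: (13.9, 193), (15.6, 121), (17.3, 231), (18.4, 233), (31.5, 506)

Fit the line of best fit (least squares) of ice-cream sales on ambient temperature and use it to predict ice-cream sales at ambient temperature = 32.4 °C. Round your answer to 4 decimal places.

520.0206

n = 5, Σx = 96.7, Σy = 1284, Σxy = 28792.8, Σx² = 2066.67
Sxx = Σx² − (Σx)²/n = 2066.67 − 1870.178 = 196.492
Sxy = Σxy − (Σx)(Σy)/n = 28792.8 − 24832.56 = 3960.24
b = Sxy/Sxx = 3960.24/196.492 = 20.154714
a = ȳ − b·x̄ = 256.8 − 20.154714·19.34 = -132.992163
ŷ(32.4) = a + b·32.4 = -132.992163 + 20.154714·32.4 = 520.020561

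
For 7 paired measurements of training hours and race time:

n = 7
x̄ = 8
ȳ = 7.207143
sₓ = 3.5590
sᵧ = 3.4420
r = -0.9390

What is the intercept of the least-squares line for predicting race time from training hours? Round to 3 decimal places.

b = r · sᵧ/sₓ = -0.939 · 3.442/3.559 = -0.908131
a = ȳ − b·x̄ = 7.207143 − (-0.908131)·8 = 14.472190

14.472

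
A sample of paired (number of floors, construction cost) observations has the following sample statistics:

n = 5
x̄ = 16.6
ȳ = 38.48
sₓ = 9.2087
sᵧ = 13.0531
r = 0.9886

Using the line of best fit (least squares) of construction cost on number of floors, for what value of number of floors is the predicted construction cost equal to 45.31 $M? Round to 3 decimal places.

b = r · sᵧ/sₓ = 0.9886 · 13.0531/9.2087 = 1.401316
a = ȳ − b·x̄ = 38.48 − 1.401316·16.6 = 15.218162
Set a + b·x = 45.31: x = (45.31 − 15.218162) / 1.401316 = 21.473991

21.474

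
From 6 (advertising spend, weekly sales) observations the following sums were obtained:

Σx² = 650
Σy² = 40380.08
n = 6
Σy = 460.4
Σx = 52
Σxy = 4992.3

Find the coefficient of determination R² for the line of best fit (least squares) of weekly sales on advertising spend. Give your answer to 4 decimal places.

Sxx = Σx² − (Σx)²/n = 650 − 450.666667 = 199.333333
Sxy = Σxy − (Σx)(Σy)/n = 4992.3 − 3990.133333 = 1002.166667
Syy = Σy² − (Σy)²/n = 40380.08 − 35328.026667 = 5052.053333
R² = Sxy²/(Sxx·Syy) = (1002.166667)²/(199.333333·5052.053333) = 0.997314

0.9973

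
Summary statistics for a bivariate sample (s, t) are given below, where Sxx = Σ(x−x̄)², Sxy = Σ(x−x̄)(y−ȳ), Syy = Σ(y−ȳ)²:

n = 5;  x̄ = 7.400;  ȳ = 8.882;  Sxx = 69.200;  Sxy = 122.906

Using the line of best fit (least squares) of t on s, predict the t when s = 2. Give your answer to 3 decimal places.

b = Sxy/Sxx = 122.906/69.2 = 1.776098
a = ȳ − b·x̄ = 8.882 − 1.776098·7.4 = -4.261127
ŷ(2) = a + b·2 = -4.261127 + 1.776098·2 = -0.708931

-0.709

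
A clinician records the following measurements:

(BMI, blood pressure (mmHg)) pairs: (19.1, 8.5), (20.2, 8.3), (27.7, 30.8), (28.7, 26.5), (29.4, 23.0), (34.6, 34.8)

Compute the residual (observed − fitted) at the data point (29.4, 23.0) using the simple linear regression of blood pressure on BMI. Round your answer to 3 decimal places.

-3.975

n = 6, Σx = 159.7, Σy = 131.9, Σxy = 3824, Σx² = 4425.35
Sxx = Σx² − (Σx)²/n = 4425.35 − 4250.681667 = 174.668333
Sxy = Σxy − (Σx)(Σy)/n = 3824 − 3510.738333 = 313.261667
b = Sxy/Sxx = 313.261667/174.668333 = 1.793466
a = ȳ − b·x̄ = 21.983333 − 1.793466·26.616667 = -25.752746
ŷ(29.4) = -25.752746 + 1.793466·29.4 = 26.975146
residual = y − ŷ = 23.0 − 26.975146 = -3.975146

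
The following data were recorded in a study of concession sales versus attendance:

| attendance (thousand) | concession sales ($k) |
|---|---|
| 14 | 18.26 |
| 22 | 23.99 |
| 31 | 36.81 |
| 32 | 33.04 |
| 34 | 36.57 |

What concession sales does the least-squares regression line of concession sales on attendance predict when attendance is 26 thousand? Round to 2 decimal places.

29.16

n = 5, Σx = 133, Σy = 148.67, Σxy = 4225.19, Σx² = 3821
Sxx = Σx² − (Σx)²/n = 3821 − 3537.8 = 283.2
Sxy = Σxy − (Σx)(Σy)/n = 4225.19 − 3954.622 = 270.568
b = Sxy/Sxx = 270.568/283.2 = 0.955395
a = ȳ − b·x̄ = 29.734 − 0.955395·26.6 = 4.320480
ŷ(26) = a + b·26 = 4.320480 + 0.955395·26 = 29.160763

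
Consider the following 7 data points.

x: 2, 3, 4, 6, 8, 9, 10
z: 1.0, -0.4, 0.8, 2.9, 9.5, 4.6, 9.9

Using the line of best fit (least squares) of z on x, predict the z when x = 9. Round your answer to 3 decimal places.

n = 7, Σx = 42, Σy = 28.3, Σxy = 237.8, Σx² = 310
Sxx = Σx² − (Σx)²/n = 310 − 252 = 58
Sxy = Σxy − (Σx)(Σy)/n = 237.8 − 169.8 = 68
b = Sxy/Sxx = 68/58 = 1.172414
a = ȳ − b·x̄ = 4.042857 − 1.172414·6 = -2.991626
ŷ(9) = a + b·9 = -2.991626 + 1.172414·9 = 7.560099

7.560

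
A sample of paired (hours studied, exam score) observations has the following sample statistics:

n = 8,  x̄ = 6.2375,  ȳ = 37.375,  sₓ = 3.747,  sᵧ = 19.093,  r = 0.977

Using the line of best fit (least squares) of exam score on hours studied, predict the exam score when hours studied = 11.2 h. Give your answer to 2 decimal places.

b = r · sᵧ/sₓ = 0.977 · 19.093/3.747 = 4.978346
a = ȳ − b·x̄ = 37.375 − 4.978346·6.2375 = 6.322569
ŷ(11.2) = a + b·11.2 = 6.322569 + 4.978346·11.2 = 62.080040

62.08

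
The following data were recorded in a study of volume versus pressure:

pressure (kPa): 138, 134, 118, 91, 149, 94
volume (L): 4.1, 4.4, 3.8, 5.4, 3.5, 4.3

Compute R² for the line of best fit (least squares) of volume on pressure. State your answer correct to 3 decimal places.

n = 6, Σx = 724, Σy = 25.5, Σxy = 3020.9, Σx² = 90242, Σy² = 110.51
Sxx = Σx² − (Σx)²/n = 90242 − 87362.666667 = 2879.333333
Sxy = Σxy − (Σx)(Σy)/n = 3020.9 − 3077 = -56.1
Syy = Σy² − (Σy)²/n = 110.51 − 108.375 = 2.135
R² = Sxy²/(Sxx·Syy) = (-56.1)²/(2879.333333·2.135) = 0.511960

0.512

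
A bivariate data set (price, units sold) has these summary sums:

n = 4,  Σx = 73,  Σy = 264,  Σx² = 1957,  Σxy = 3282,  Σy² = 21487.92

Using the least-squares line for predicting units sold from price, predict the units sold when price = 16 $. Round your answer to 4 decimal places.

Sxx = Σx² − (Σx)²/n = 1957 − 1332.25 = 624.75
Sxy = Σxy − (Σx)(Σy)/n = 3282 − 4818 = -1536
b = Sxy/Sxx = -1536/624.75 = -2.458583
a = ȳ − b·x̄ = 66 − (-2.458583)·18.25 = 110.869148
ŷ(16) = a + b·16 = 110.869148 + (-2.458583)·16 = 71.531813

71.5318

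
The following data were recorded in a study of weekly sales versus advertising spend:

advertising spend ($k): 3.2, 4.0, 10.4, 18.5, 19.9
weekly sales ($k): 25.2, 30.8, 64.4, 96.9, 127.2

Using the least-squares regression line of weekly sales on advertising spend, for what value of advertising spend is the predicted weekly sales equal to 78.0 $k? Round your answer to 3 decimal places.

n = 5, Σx = 56, Σy = 344.5, Σxy = 5197.53, Σx² = 872.66
Sxx = Σx² − (Σx)²/n = 872.66 − 627.2 = 245.46
Sxy = Σxy − (Σx)(Σy)/n = 5197.53 − 3858.4 = 1339.13
b = Sxy/Sxx = 1339.13/245.46 = 5.455594
a = ȳ − b·x̄ = 68.9 − 5.455594·11.2 = 7.797352
Set a + b·x = 78.0: x = (78.0 − 7.797352) / 5.455594 = 12.868013

12.868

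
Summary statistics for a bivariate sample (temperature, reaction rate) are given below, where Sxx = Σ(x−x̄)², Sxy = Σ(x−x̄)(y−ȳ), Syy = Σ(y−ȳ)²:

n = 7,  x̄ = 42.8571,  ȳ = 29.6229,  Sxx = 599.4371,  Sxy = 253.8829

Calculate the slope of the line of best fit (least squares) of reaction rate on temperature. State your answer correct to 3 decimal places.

0.424

b = Sxy/Sxx = 253.8829/599.4371 = 0.423536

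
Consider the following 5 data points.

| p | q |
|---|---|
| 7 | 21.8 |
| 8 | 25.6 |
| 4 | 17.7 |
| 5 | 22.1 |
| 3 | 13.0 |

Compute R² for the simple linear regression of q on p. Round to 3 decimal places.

n = 5, Σx = 27, Σy = 100.2, Σxy = 577.7, Σx² = 163, Σy² = 2101.3
Sxx = Σx² − (Σx)²/n = 163 − 145.8 = 17.2
Sxy = Σxy − (Σx)(Σy)/n = 577.7 − 541.08 = 36.62
Syy = Σy² − (Σy)²/n = 2101.3 − 2008.008 = 93.292
R² = Sxy²/(Sxx·Syy) = (36.62)²/(17.2·93.292) = 0.835726

0.836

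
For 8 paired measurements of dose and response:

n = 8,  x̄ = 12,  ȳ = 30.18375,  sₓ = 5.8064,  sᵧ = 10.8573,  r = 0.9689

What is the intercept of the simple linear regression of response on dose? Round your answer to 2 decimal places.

b = r · sᵧ/sₓ = 0.9689 · 10.8573/5.8064 = 1.811732
a = ȳ − b·x̄ = 30.18375 − 1.811732·12 = 8.442972

8.44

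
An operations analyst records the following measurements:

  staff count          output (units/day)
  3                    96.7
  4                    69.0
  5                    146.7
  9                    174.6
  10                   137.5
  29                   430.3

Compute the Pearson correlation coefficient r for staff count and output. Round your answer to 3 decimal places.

0.977

n = 6, Σx = 60, Σy = 1054.8, Σxy = 16724.7, Σx² = 1072, Σy² = 270182.28
Sxx = Σx² − (Σx)²/n = 1072 − 600 = 472
Sxy = Σxy − (Σx)(Σy)/n = 16724.7 − 10548 = 6176.7
Syy = Σy² − (Σy)²/n = 270182.28 − 185433.84 = 84748.44
r = Sxy/√(Sxx·Syy) = 6176.7/√(40001263.68) = 6176.7/6324.655222 = 0.976607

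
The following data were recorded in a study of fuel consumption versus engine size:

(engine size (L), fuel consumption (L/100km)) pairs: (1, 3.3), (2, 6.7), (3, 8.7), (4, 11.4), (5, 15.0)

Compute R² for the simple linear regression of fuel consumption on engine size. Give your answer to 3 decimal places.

n = 5, Σx = 15, Σy = 45.1, Σxy = 163.4, Σx² = 55, Σy² = 486.43
Sxx = Σx² − (Σx)²/n = 55 − 45 = 10
Sxy = Σxy − (Σx)(Σy)/n = 163.4 − 135.3 = 28.1
Syy = Σy² − (Σy)²/n = 486.43 − 406.802 = 79.628
R² = Sxy²/(Sxx·Syy) = (28.1)²/(10·79.628) = 0.991624

0.992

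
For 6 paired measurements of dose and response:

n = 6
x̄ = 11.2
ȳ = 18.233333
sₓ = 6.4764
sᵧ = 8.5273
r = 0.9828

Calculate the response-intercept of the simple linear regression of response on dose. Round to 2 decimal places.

3.74

b = r · sᵧ/sₓ = 0.9828 · 8.5273/6.4764 = 1.294026
a = ȳ − b·x̄ = 18.233333 − 1.294026·11.2 = 3.740241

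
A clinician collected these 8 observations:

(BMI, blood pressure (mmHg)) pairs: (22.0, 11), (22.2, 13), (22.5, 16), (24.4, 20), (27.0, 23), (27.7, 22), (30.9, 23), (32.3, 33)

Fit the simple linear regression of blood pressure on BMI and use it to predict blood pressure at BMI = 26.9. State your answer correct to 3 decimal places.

n = 8, Σx = 209, Σy = 161, Σxy = 4385.6, Σx² = 5572.84
Sxx = Σx² − (Σx)²/n = 5572.84 − 5460.125 = 112.715
Sxy = Σxy − (Σx)(Σy)/n = 4385.6 − 4206.125 = 179.475
b = Sxy/Sxx = 179.475/112.715 = 1.592290
a = ȳ − b·x̄ = 20.125 − 1.592290·26.125 = -21.473584
ŷ(26.9) = a + b·26.9 = -21.473584 + 1.592290·26.9 = 21.359025

21.359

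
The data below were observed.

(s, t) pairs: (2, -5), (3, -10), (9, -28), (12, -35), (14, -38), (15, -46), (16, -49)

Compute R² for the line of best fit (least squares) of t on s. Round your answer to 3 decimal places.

0.988

n = 7, Σx = 71, Σy = -211, Σxy = -2718, Σx² = 915, Σy² = 8095
Sxx = Σx² − (Σx)²/n = 915 − 720.142857 = 194.857143
Sxy = Σxy − (Σx)(Σy)/n = -2718 − (-2140.142857) = -577.857143
Syy = Σy² − (Σy)²/n = 8095 − 6360.142857 = 1734.857143
R² = Sxy²/(Sxx·Syy) = (-577.857143)²/(194.857143·1734.857143) = 0.987782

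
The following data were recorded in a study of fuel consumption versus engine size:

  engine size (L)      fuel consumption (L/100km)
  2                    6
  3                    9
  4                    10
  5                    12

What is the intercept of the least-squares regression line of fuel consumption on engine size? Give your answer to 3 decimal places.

n = 4, Σx = 14, Σy = 37, Σxy = 139, Σx² = 54
Sxx = Σx² − (Σx)²/n = 54 − 49 = 5
Sxy = Σxy − (Σx)(Σy)/n = 139 − 129.5 = 9.5
b = Sxy/Sxx = 9.5/5 = 1.9
a = ȳ − b·x̄ = 9.25 − 1.9·3.5 = 2.6

2.600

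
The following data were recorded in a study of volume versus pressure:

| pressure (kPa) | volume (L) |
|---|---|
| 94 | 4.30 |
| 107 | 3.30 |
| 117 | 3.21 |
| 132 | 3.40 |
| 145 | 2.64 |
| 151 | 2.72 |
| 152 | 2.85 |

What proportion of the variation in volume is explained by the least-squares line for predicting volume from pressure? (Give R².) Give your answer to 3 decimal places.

n = 7, Σx = 898, Σy = 22.42, Σxy = 2808.39, Σx² = 118328, Σy² = 73.7346
Sxx = Σx² − (Σx)²/n = 118328 − 115200.571429 = 3127.428571
Sxy = Σxy − (Σx)(Σy)/n = 2808.39 − 2876.165714 = -67.775714
Syy = Σy² − (Σy)²/n = 73.7346 − 71.808057 = 1.926543
R² = Sxy²/(Sxx·Syy) = (-67.775714)²/(3127.428571·1.926543) = 0.762399

0.762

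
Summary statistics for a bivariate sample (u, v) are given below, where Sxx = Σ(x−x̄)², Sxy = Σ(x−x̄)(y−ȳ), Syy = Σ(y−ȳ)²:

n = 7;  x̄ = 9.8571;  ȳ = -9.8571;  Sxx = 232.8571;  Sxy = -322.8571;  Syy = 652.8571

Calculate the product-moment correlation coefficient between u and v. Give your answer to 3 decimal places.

r = Sxy/√(Sxx·Syy) = -322.8571/√(152022.411020) = -322.8571/389.900514 = -0.828050

-0.828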